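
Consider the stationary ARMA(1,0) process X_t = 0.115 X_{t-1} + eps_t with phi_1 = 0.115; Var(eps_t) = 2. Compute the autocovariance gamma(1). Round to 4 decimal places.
\gamma(1) = 0.2331

Multiply the model equation by X_{t-k} and take expectations. With theta_0 = psi_0 = 1 and psi_j the MA(infinity) weights, this gives
  gamma(k) - sum_i phi_i gamma(k-i) = c_k,
  c_k = sigma^2 * sum_{j=k..q} theta_j psi_{j-k}   (c_k = 0 for k > q),
using gamma(-m) = gamma(m).
Pure AR (q = 0): c_0 = sigma^2 = 2, c_k = 0 for k >= 1.
Equations for k = 0 and k = 1 (AR order 1):
  gamma(0) = phi_1 gamma(1) + c_0
  gamma(1) = phi_1 gamma(0) + c_1
Substituting the second into the first: gamma(0) (1 - phi_1^2) = c_0 + phi_1 c_1, so
  gamma(0) = c_0 / (1 - phi_1^2) = 2 / (1 - (0.115)^2) = 2 / 0.986775 = 2.026804.
  gamma(1) = phi_1 gamma(0) = (0.115)(2.026804) = 0.233083.
Therefore gamma(1) = 0.2331 (to 4 decimal places).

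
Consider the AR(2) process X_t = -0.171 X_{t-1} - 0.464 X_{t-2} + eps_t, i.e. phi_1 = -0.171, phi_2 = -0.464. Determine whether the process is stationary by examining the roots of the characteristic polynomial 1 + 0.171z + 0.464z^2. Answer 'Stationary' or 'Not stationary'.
\text{Stationary}

The AR(p) characteristic polynomial is P(z) = 1 + 0.171z + 0.464z^2.
Stationarity requires all roots to lie outside the unit circle, i.e. |z| > 1 for every root.
Set 1 + (0.171) z + (0.464) z^2 = 0, i.e. a z^2 + b z + c = 0 with a = 0.464, b = 0.171, c = 1.
Discriminant D = b^2 - 4ac = (0.171)^2 - 4*(0.464)*1 = 0.029241 - (1.856) = -1.826759.
D < 0, so the roots are the complex-conjugate pair z = (-b +/- i sqrt(-D)) / (2a) = -0.1843 +/- 1.4564i.
For a conjugate pair |z|^2 = z * conj(z) = (product of roots) = c/a = 1/(0.464) = 2.155172, so |z| = sqrt(2.155172) = 1.4681 for both roots.
Moduli of all roots: 1.4681, 1.4681.
All moduli strictly greater than 1? Yes.
Verdict: Stationary.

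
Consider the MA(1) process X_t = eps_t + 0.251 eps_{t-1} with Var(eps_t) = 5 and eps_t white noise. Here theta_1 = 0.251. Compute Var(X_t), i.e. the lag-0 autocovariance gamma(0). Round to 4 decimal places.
\gamma(0) = 5.3150

For an MA(q) process X_t = eps_t + sum_i theta_i eps_{t-i} with
Var(eps_t) = sigma^2, the variance is
  gamma(0) = sigma^2 * (1 + sum_i theta_i^2).
  sum_i theta_i^2 = (0.251)^2 = 0.063001.
  gamma(0) = 5 * (1 + 0.063001) = 5 * 1.063001 = 5.315005, which rounds to 5.3150.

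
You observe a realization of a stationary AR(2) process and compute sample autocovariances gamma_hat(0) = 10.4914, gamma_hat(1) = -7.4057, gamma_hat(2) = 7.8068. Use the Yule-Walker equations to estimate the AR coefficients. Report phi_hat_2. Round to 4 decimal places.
\hat\phi_{2} = 0.4900

The Yule-Walker equations for an AR(p) process read, in matrix form,
  Gamma_p phi = r_p,   with   (Gamma_p)_{ij} = gamma(|i - j|),
                       (r_p)_i = gamma(i),   i,j = 1..p.
Substitute the sample gammas (Toeplitz matrix and right-hand side of size 2):
  Gamma_p = [[10.4914, -7.4057], [-7.4057, 10.4914]]
  r_p     = [-7.4057, 7.8068]
Written out:
  10.4914 phi_1 - 7.4057 phi_2 = -7.4057
  -7.4057 phi_1 + 10.4914 phi_2 = 7.8068
Solve by Cramer's rule:
  det = gamma(0)^2 - gamma(1)^2 = (10.4914)^2 - (-7.4057)^2 = 110.06947396 - 54.84439249 = 55.22508147
  phi_hat_1 = [gamma(1) gamma(0) - gamma(1) gamma(2)] / det = [(-7.4057)(10.4914) - (-7.4057)(7.8068)] / 55.22508147 = -19.88134222 / 55.22508147 = -0.36
  phi_hat_2 = [gamma(0) gamma(2) - gamma(1)^2] / det = [(10.4914)(7.8068) - (-7.4057)^2] / 55.22508147 = 27.05986903 / 55.22508147 = 0.49
So phi_hat = [-0.3600, 0.4900].
Therefore phi_hat_2 = 0.4900.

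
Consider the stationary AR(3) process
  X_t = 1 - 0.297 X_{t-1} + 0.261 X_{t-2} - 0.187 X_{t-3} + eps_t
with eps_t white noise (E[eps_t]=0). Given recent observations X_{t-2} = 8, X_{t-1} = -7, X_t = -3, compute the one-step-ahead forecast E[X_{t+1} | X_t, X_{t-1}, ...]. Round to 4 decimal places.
E[X_{t+1} \mid \mathcal F_t] = -1.4320

For an AR(p) model X_t = c + sum_i phi_i X_{t-i} + eps_t, the
one-step-ahead conditional mean is
  E[X_{t+1} | X_t, ...] = c + sum_i phi_i X_{t+1-i}.
Substitute known values:
  E[X_{t+1} | ...] = 1 + (-0.297) * (-3) + (0.261) * (-7) + (-0.187) * (8)
                   = -1.4320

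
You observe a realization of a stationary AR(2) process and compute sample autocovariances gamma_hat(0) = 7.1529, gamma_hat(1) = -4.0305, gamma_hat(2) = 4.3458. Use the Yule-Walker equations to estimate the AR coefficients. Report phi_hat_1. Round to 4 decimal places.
\hat\phi_{1} = -0.3240

The Yule-Walker equations for an AR(p) process read, in matrix form,
  Gamma_p phi = r_p,   with   (Gamma_p)_{ij} = gamma(|i - j|),
                       (r_p)_i = gamma(i),   i,j = 1..p.
Substitute the sample gammas (Toeplitz matrix and right-hand side of size 2):
  Gamma_p = [[7.1529, -4.0305], [-4.0305, 7.1529]]
  r_p     = [-4.0305, 4.3458]
Written out:
  7.1529 phi_1 - 4.0305 phi_2 = -4.0305
  -4.0305 phi_1 + 7.1529 phi_2 = 4.3458
Solve by Cramer's rule:
  det = gamma(0)^2 - gamma(1)^2 = (7.1529)^2 - (-4.0305)^2 = 51.16397841 - 16.24493025 = 34.91904816
  phi_hat_1 = [gamma(1) gamma(0) - gamma(1) gamma(2)] / det = [(-4.0305)(7.1529) - (-4.0305)(4.3458)] / 34.91904816 = -11.31401655 / 34.91904816 = -0.324
  phi_hat_2 = [gamma(0) gamma(2) - gamma(1)^2] / det = [(7.1529)(4.3458) - (-4.0305)^2] / 34.91904816 = 14.84014257 / 34.91904816 = 0.425
So phi_hat = [-0.3240, 0.4250].
Therefore phi_hat_1 = -0.3240.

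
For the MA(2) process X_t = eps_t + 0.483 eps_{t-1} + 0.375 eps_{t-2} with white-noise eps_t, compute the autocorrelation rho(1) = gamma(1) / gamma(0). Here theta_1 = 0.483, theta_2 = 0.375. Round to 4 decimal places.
\rho(1) = 0.4834

For an MA(q) process with theta_0 = 1, the autocovariance is
  gamma(k) = sigma^2 * sum_{i=0..q-k} theta_i * theta_{i+k},
and rho(k) = gamma(k) / gamma(0). Sigma^2 cancels.
  numerator   = (1)*(0.483) + (0.483)*(0.375) = 0.664125.
  denominator = (1)^2 + (0.483)^2 + (0.375)^2 = 1.373914.
  rho(1) = 0.664125 / 1.373914 = 0.4834.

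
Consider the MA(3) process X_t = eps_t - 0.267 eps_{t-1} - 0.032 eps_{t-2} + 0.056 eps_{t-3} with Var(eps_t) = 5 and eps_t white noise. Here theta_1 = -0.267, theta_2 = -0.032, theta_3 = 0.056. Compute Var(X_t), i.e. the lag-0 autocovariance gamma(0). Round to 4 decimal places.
\gamma(0) = 5.3772

For an MA(q) process X_t = eps_t + sum_i theta_i eps_{t-i} with
Var(eps_t) = sigma^2, the variance is
  gamma(0) = sigma^2 * (1 + sum_i theta_i^2).
  sum_i theta_i^2 = (-0.267)^2 + (-0.032)^2 + (0.056)^2 = 0.071289 + 0.001024 + 0.003136 = 0.075449.
  gamma(0) = 5 * (1 + 0.075449) = 5 * 1.075449 = 5.377245, which rounds to 5.3772.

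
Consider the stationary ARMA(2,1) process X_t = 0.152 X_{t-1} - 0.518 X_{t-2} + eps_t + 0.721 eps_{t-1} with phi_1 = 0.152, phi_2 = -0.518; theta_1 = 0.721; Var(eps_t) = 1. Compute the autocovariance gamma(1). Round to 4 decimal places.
\gamma(1) = 0.7050

Multiply the model equation by X_{t-k} and take expectations. With theta_0 = psi_0 = 1 and psi_j the MA(infinity) weights, this gives
  gamma(k) - sum_i phi_i gamma(k-i) = c_k,
  c_k = sigma^2 * sum_{j=k..q} theta_j psi_{j-k}   (c_k = 0 for k > q),
using gamma(-m) = gamma(m).
psi-weights needed (psi_j = theta_j + sum_i phi_i psi_{j-i}):
  psi_1 = theta_1 + phi_1 = 0.721 + (0.152) = 0.873
Right-hand sides:
  c_0 = sigma^2 (1 + theta_1 psi_1) = 1 * (1 + (0.721)(0.873)) = 1 * 1.629433 = 1.629433
  c_1 = sigma^2 theta_1 = 1 * (0.721) = 0.721
  c_2 = 0
Equations for k = 0, 1, 2 (AR order 2, c_2 = 0):
  (E0) gamma(0) = phi_1 gamma(1) + phi_2 gamma(2) + c_0
  (E1) gamma(1) = phi_1 gamma(0) + phi_2 gamma(1) + c_1
  (E2) gamma(2) = phi_1 gamma(1) + phi_2 gamma(0)
From (E1): gamma(1) = A gamma(0) + B with
  A = phi_1 / (1 - phi_2) = 0.152 / 1.518 = 0.100132,   B = c_1 / (1 - phi_2) = 0.721 / 1.518 = 0.474967.
Insert (E2) into (E0): gamma(0) (1 - phi_2^2) = phi_1 (1 + phi_2) gamma(1) + c_0.
  phi_1 (1 + phi_2) = (0.152)(0.482) = 0.073264,   1 - phi_2^2 = 0.731676.
Replace gamma(1) by A gamma(0) + B and collect gamma(0):
  gamma(0) [0.731676 - (0.073264)(0.100132)] = (0.073264)(0.474967) + 1.629433
  gamma(0) * 0.72434 = 1.664231
  gamma(0) = 1.664231 / 0.72434 = 2.297583.
  gamma(1) = A gamma(0) + B = (0.100132)(2.297583) + (0.474967) = 0.705028.
Therefore gamma(1) = 0.7050 (to 4 decimal places).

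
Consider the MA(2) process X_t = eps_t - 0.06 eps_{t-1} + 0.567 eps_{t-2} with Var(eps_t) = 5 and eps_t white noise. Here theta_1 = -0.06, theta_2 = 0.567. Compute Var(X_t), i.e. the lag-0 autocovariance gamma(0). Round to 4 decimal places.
\gamma(0) = 6.6254

For an MA(q) process X_t = eps_t + sum_i theta_i eps_{t-i} with
Var(eps_t) = sigma^2, the variance is
  gamma(0) = sigma^2 * (1 + sum_i theta_i^2).
  sum_i theta_i^2 = (-0.06)^2 + (0.567)^2 = 0.0036 + 0.321489 = 0.325089.
  gamma(0) = 5 * (1 + 0.325089) = 5 * 1.325089 = 6.625445, which rounds to 6.6254.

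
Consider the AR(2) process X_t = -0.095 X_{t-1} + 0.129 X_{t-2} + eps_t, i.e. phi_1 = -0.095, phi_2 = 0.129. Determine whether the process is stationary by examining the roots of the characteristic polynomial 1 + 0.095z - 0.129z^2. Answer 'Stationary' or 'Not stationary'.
\text{Stationary}

The AR(p) characteristic polynomial is P(z) = 1 + 0.095z - 0.129z^2.
Stationarity requires all roots to lie outside the unit circle, i.e. |z| > 1 for every root.
Set 1 + (0.095) z + (-0.129) z^2 = 0, i.e. a z^2 + b z + c = 0 with a = -0.129, b = 0.095, c = 1.
Discriminant D = b^2 - 4ac = (0.095)^2 - 4*(-0.129)*1 = 0.009025 - (-0.516) = 0.525025.
D >= 0, so the roots are real: z = (-b +/- sqrt(D)) / (2a) = (-0.095 +/- 0.724586) / (-0.258).
  z_1 = (-0.095 + 0.724586) / (-0.258) = -2.4403,   |z_1| = 2.4403.
  z_2 = (-0.095 - 0.724586) / (-0.258) = 3.1767,   |z_2| = 3.1767.
Moduli of all roots: 2.4403, 3.1767.
All moduli strictly greater than 1? Yes.
Verdict: Stationary.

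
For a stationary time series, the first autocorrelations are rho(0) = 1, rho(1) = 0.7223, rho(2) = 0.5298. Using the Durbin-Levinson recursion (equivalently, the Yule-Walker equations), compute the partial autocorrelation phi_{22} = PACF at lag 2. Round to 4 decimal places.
\phi_{22} = 0.0169

The PACF at lag k is phi_{kk}, the last component of the solution
to the Yule-Walker system G_k phi = r_k where
  (G_k)_{ij} = rho(|i - j|), (r_k)_i = rho(i), i,j = 1..k.
Equivalently, Durbin-Levinson gives phi_{kk} iteratively:
  phi_{11} = rho(1)
  phi_{kk} = [rho(k) - sum_{j=1..k-1} phi_{k-1,j} rho(k-j)]
            / [1 - sum_{j=1..k-1} phi_{k-1,j} rho(j)],
  phi_{k,j} = phi_{k-1,j} - phi_{kk} phi_{k-1,k-j},  j = 1..k-1.
Step k = 1:
  phi_11 = rho(1) = 0.7223.
Step k = 2:
  phi_22 = [rho(2) - phi_11 rho(1)] / [1 - phi_11 rho(1)] = [0.5298 - (0.7223)(0.7223)] / [1 - (0.7223)(0.7223)]
         = 0.00808271 / 0.47828271 = 0.0169.
Therefore phi_{22} = 0.0169.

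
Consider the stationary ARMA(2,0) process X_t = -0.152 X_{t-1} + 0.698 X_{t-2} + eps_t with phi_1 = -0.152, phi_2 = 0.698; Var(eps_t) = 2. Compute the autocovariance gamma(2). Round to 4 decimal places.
\gamma(2) = 4.0455

Multiply the model equation by X_{t-k} and take expectations. With theta_0 = psi_0 = 1 and psi_j the MA(infinity) weights, this gives
  gamma(k) - sum_i phi_i gamma(k-i) = c_k,
  c_k = sigma^2 * sum_{j=k..q} theta_j psi_{j-k}   (c_k = 0 for k > q),
using gamma(-m) = gamma(m).
Pure AR (q = 0): c_0 = sigma^2 = 2, c_k = 0 for k >= 1.
Equations for k = 0, 1, 2 (AR order 2, c_2 = 0):
  (E0) gamma(0) = phi_1 gamma(1) + phi_2 gamma(2) + c_0
  (E1) gamma(1) = phi_1 gamma(0) + phi_2 gamma(1) + c_1
  (E2) gamma(2) = phi_1 gamma(1) + phi_2 gamma(0)
From (E1): gamma(1) = A gamma(0) + B with
  A = phi_1 / (1 - phi_2) = -0.152 / 0.302 = -0.503311,   B = c_1 / (1 - phi_2) = 0 / 0.302 = 0.
Insert (E2) into (E0): gamma(0) (1 - phi_2^2) = phi_1 (1 + phi_2) gamma(1) + c_0.
  phi_1 (1 + phi_2) = (-0.152)(1.698) = -0.258096,   1 - phi_2^2 = 0.512796.
Replace gamma(1) by A gamma(0) + B and collect gamma(0):
  gamma(0) [0.512796 - (-0.258096)(-0.503311)] = c_0 = 2
  gamma(0) * 0.382893 = 2
  gamma(0) = 2 / 0.382893 = 5.223386.
  gamma(1) = A gamma(0) = (-0.503311)(5.223386) = -2.628989.
  gamma(2) = phi_1 gamma(1) + phi_2 gamma(0) = (-0.152)(-2.628989) + (0.698)(5.223386) = 4.04553.
Therefore gamma(2) = 4.0455 (to 4 decimal places).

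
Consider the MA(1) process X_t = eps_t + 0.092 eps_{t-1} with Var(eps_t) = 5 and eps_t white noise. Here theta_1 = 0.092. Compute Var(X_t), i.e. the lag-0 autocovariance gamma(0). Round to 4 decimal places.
\gamma(0) = 5.0423

For an MA(q) process X_t = eps_t + sum_i theta_i eps_{t-i} with
Var(eps_t) = sigma^2, the variance is
  gamma(0) = sigma^2 * (1 + sum_i theta_i^2).
  sum_i theta_i^2 = (0.092)^2 = 0.008464.
  gamma(0) = 5 * (1 + 0.008464) = 5 * 1.008464 = 5.04232, which rounds to 5.0423.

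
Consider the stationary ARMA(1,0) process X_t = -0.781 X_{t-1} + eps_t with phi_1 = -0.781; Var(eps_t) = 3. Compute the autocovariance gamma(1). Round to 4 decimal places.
\gamma(1) = -6.0071

Multiply the model equation by X_{t-k} and take expectations. With theta_0 = psi_0 = 1 and psi_j the MA(infinity) weights, this gives
  gamma(k) - sum_i phi_i gamma(k-i) = c_k,
  c_k = sigma^2 * sum_{j=k..q} theta_j psi_{j-k}   (c_k = 0 for k > q),
using gamma(-m) = gamma(m).
Pure AR (q = 0): c_0 = sigma^2 = 3, c_k = 0 for k >= 1.
Equations for k = 0 and k = 1 (AR order 1):
  gamma(0) = phi_1 gamma(1) + c_0
  gamma(1) = phi_1 gamma(0) + c_1
Substituting the second into the first: gamma(0) (1 - phi_1^2) = c_0 + phi_1 c_1, so
  gamma(0) = c_0 / (1 - phi_1^2) = 3 / (1 - (-0.781)^2) = 3 / 0.390039 = 7.691539.
  gamma(1) = phi_1 gamma(0) = (-0.781)(7.691539) = -6.007092.
Therefore gamma(1) = -6.0071 (to 4 decimal places).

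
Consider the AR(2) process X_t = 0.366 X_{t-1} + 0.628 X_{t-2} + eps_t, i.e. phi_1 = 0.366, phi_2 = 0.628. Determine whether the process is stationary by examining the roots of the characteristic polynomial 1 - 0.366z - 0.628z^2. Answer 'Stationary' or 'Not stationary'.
\text{Stationary}

The AR(p) characteristic polynomial is P(z) = 1 - 0.366z - 0.628z^2.
Stationarity requires all roots to lie outside the unit circle, i.e. |z| > 1 for every root.
Set 1 + (-0.366) z + (-0.628) z^2 = 0, i.e. a z^2 + b z + c = 0 with a = -0.628, b = -0.366, c = 1.
Discriminant D = b^2 - 4ac = (-0.366)^2 - 4*(-0.628)*1 = 0.133956 - (-2.512) = 2.645956.
D >= 0, so the roots are real: z = (-b +/- sqrt(D)) / (2a) = (0.366 +/- 1.626639) / (-1.256).
  z_1 = (0.366 + 1.626639) / (-1.256) = -1.5865,   |z_1| = 1.5865.
  z_2 = (0.366 - 1.626639) / (-1.256) = 1.0037,   |z_2| = 1.0037.
Moduli of all roots: 1.5865, 1.0037.
All moduli strictly greater than 1? Yes.
Verdict: Stationary.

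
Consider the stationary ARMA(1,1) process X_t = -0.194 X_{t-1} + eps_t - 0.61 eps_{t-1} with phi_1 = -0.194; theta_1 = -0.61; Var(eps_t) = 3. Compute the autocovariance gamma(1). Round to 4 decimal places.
\gamma(1) = -2.8029

Multiply the model equation by X_{t-k} and take expectations. With theta_0 = psi_0 = 1 and psi_j the MA(infinity) weights, this gives
  gamma(k) - sum_i phi_i gamma(k-i) = c_k,
  c_k = sigma^2 * sum_{j=k..q} theta_j psi_{j-k}   (c_k = 0 for k > q),
using gamma(-m) = gamma(m).
psi-weights needed (psi_j = theta_j + sum_i phi_i psi_{j-i}):
  psi_1 = theta_1 + phi_1 = -0.61 + (-0.194) = -0.804
Right-hand sides:
  c_0 = sigma^2 (1 + theta_1 psi_1) = 3 * (1 + (-0.61)(-0.804)) = 3 * 1.49044 = 4.47132
  c_1 = sigma^2 theta_1 = 3 * (-0.61) = -1.83
  c_2 = 0
Equations for k = 0 and k = 1 (AR order 1):
  gamma(0) = phi_1 gamma(1) + c_0
  gamma(1) = phi_1 gamma(0) + c_1
Substituting the second into the first: gamma(0) (1 - phi_1^2) = c_0 + phi_1 c_1, so
  gamma(0) = (c_0 + phi_1 c_1) / (1 - phi_1^2) = (4.47132 + (-0.194)(-1.83)) / (1 - (-0.194)^2) = 4.82634 / 0.962364 = 5.015088.
  gamma(1) = phi_1 gamma(0) + c_1 = (-0.194)(5.015088) + (-1.83) = -2.802927.
Therefore gamma(1) = -2.8029 (to 4 decimal places).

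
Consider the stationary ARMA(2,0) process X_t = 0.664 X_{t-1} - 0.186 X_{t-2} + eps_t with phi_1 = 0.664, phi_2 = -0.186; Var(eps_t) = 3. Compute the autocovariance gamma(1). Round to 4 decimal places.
\gamma(1) = 2.5341

Multiply the model equation by X_{t-k} and take expectations. With theta_0 = psi_0 = 1 and psi_j the MA(infinity) weights, this gives
  gamma(k) - sum_i phi_i gamma(k-i) = c_k,
  c_k = sigma^2 * sum_{j=k..q} theta_j psi_{j-k}   (c_k = 0 for k > q),
using gamma(-m) = gamma(m).
Pure AR (q = 0): c_0 = sigma^2 = 3, c_k = 0 for k >= 1.
Equations for k = 0, 1, 2 (AR order 2, c_2 = 0):
  (E0) gamma(0) = phi_1 gamma(1) + phi_2 gamma(2) + c_0
  (E1) gamma(1) = phi_1 gamma(0) + phi_2 gamma(1) + c_1
  (E2) gamma(2) = phi_1 gamma(1) + phi_2 gamma(0)
From (E1): gamma(1) = A gamma(0) + B with
  A = phi_1 / (1 - phi_2) = 0.664 / 1.186 = 0.559865,   B = c_1 / (1 - phi_2) = 0 / 1.186 = 0.
Insert (E2) into (E0): gamma(0) (1 - phi_2^2) = phi_1 (1 + phi_2) gamma(1) + c_0.
  phi_1 (1 + phi_2) = (0.664)(0.814) = 0.540496,   1 - phi_2^2 = 0.965404.
Replace gamma(1) by A gamma(0) + B and collect gamma(0):
  gamma(0) [0.965404 - (0.540496)(0.559865)] = c_0 = 3
  gamma(0) * 0.662799 = 3
  gamma(0) = 3 / 0.662799 = 4.526258.
  gamma(1) = A gamma(0) = (0.559865)(4.526258) = 2.534094.
Therefore gamma(1) = 2.5341 (to 4 decimal places).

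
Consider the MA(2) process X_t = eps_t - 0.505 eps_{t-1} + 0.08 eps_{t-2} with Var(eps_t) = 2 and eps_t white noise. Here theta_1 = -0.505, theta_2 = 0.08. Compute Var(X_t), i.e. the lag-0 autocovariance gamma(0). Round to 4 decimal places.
\gamma(0) = 2.5229

For an MA(q) process X_t = eps_t + sum_i theta_i eps_{t-i} with
Var(eps_t) = sigma^2, the variance is
  gamma(0) = sigma^2 * (1 + sum_i theta_i^2).
  sum_i theta_i^2 = (-0.505)^2 + (0.08)^2 = 0.255025 + 0.0064 = 0.261425.
  gamma(0) = 2 * (1 + 0.261425) = 2 * 1.261425 = 2.52285, which rounds to 2.5229.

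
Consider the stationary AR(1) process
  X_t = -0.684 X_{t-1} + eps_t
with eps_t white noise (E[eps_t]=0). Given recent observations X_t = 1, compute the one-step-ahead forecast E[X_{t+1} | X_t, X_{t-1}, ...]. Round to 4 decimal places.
E[X_{t+1} \mid \mathcal F_t] = -0.6840

For an AR(p) model X_t = c + sum_i phi_i X_{t-i} + eps_t, the
one-step-ahead conditional mean is
  E[X_{t+1} | X_t, ...] = c + sum_i phi_i X_{t+1-i}.
Substitute known values:
  E[X_{t+1} | ...] = (-0.684) * (1)
                   = -0.6840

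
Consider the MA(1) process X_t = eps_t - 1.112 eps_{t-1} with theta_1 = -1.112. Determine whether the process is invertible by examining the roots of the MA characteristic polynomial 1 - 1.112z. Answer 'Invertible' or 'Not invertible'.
\text{Not invertible}

The MA(q) characteristic polynomial is P(z) = 1 - 1.112z.
Invertibility requires all roots to lie outside the unit circle, i.e. |z| > 1 for every root.
This is linear in z: 1 + (-1.112) z = 0  =>  z = -1/(-1.112) = 0.899281,  |z| = 0.899281.
Moduli of all roots: 0.8993.
All moduli strictly greater than 1? No.
Verdict: Not invertible.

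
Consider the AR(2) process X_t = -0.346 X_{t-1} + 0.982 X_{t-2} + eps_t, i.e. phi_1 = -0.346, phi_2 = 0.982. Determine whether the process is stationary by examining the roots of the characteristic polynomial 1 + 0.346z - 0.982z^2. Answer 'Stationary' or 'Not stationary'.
\text{Not stationary}

The AR(p) characteristic polynomial is P(z) = 1 + 0.346z - 0.982z^2.
Stationarity requires all roots to lie outside the unit circle, i.e. |z| > 1 for every root.
Set 1 + (0.346) z + (-0.982) z^2 = 0, i.e. a z^2 + b z + c = 0 with a = -0.982, b = 0.346, c = 1.
Discriminant D = b^2 - 4ac = (0.346)^2 - 4*(-0.982)*1 = 0.119716 - (-3.928) = 4.047716.
D >= 0, so the roots are real: z = (-b +/- sqrt(D)) / (2a) = (-0.346 +/- 2.011894) / (-1.964).
  z_1 = (-0.346 + 2.011894) / (-1.964) = -0.8482,   |z_1| = 0.8482.
  z_2 = (-0.346 - 2.011894) / (-1.964) = 1.2006,   |z_2| = 1.2006.
Moduli of all roots: 0.8482, 1.2006.
All moduli strictly greater than 1? No.
Verdict: Not stationary.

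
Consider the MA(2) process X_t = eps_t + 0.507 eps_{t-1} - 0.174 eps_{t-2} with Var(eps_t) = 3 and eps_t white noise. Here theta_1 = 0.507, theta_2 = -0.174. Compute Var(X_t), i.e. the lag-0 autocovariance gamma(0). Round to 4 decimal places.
\gamma(0) = 3.8620

For an MA(q) process X_t = eps_t + sum_i theta_i eps_{t-i} with
Var(eps_t) = sigma^2, the variance is
  gamma(0) = sigma^2 * (1 + sum_i theta_i^2).
  sum_i theta_i^2 = (0.507)^2 + (-0.174)^2 = 0.257049 + 0.030276 = 0.287325.
  gamma(0) = 3 * (1 + 0.287325) = 3 * 1.287325 = 3.861975, which rounds to 3.8620.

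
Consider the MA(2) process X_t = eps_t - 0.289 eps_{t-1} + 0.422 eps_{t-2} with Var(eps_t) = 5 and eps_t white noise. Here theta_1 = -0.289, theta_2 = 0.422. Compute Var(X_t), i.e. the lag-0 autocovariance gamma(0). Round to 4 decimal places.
\gamma(0) = 6.3080

For an MA(q) process X_t = eps_t + sum_i theta_i eps_{t-i} with
Var(eps_t) = sigma^2, the variance is
  gamma(0) = sigma^2 * (1 + sum_i theta_i^2).
  sum_i theta_i^2 = (-0.289)^2 + (0.422)^2 = 0.083521 + 0.178084 = 0.261605.
  gamma(0) = 5 * (1 + 0.261605) = 5 * 1.261605 = 6.308025, which rounds to 6.3080.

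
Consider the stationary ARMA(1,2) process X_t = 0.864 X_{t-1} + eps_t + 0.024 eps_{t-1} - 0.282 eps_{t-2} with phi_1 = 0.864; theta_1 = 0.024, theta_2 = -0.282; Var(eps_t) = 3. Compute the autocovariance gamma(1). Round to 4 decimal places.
\gamma(1) = 6.3641

Multiply the model equation by X_{t-k} and take expectations. With theta_0 = psi_0 = 1 and psi_j the MA(infinity) weights, this gives
  gamma(k) - sum_i phi_i gamma(k-i) = c_k,
  c_k = sigma^2 * sum_{j=k..q} theta_j psi_{j-k}   (c_k = 0 for k > q),
using gamma(-m) = gamma(m).
psi-weights needed (psi_j = theta_j + sum_i phi_i psi_{j-i}):
  psi_1 = theta_1 + phi_1 = 0.024 + (0.864) = 0.888
  psi_2 = theta_2 + phi_1 psi_1 = -0.282 + (0.864)(0.888) = 0.485232
Right-hand sides:
  c_0 = sigma^2 (1 + theta_1 psi_1 + theta_2 psi_2) = 3 * (1 + (0.024)(0.888) + (-0.282)(0.485232)) = 3 * 0.884477 = 2.65343
  c_1 = sigma^2 (theta_1 + theta_2 psi_1) = 3 * (0.024 + (-0.282)(0.888)) = -0.679248
  c_2 = sigma^2 theta_2 = 3 * (-0.282) = -0.846
Equations for k = 0 and k = 1 (AR order 1):
  gamma(0) = phi_1 gamma(1) + c_0
  gamma(1) = phi_1 gamma(0) + c_1
Substituting the second into the first: gamma(0) (1 - phi_1^2) = c_0 + phi_1 c_1, so
  gamma(0) = (c_0 + phi_1 c_1) / (1 - phi_1^2) = (2.65343 + (0.864)(-0.679248)) / (1 - (0.864)^2) = 2.066559 / 0.253504 = 8.15198.
  gamma(1) = phi_1 gamma(0) + c_1 = (0.864)(8.15198) + (-0.679248) = 6.364062.
Therefore gamma(1) = 6.3641 (to 4 decimal places).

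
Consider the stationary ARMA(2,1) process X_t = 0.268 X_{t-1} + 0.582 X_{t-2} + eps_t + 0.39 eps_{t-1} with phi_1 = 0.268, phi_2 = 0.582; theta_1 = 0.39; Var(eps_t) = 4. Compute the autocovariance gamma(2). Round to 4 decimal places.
\gamma(2) = 13.7925

Multiply the model equation by X_{t-k} and take expectations. With theta_0 = psi_0 = 1 and psi_j the MA(infinity) weights, this gives
  gamma(k) - sum_i phi_i gamma(k-i) = c_k,
  c_k = sigma^2 * sum_{j=k..q} theta_j psi_{j-k}   (c_k = 0 for k > q),
using gamma(-m) = gamma(m).
psi-weights needed (psi_j = theta_j + sum_i phi_i psi_{j-i}):
  psi_1 = theta_1 + phi_1 = 0.39 + (0.268) = 0.658
Right-hand sides:
  c_0 = sigma^2 (1 + theta_1 psi_1) = 4 * (1 + (0.39)(0.658)) = 4 * 1.25662 = 5.02648
  c_1 = sigma^2 theta_1 = 4 * (0.39) = 1.56
  c_2 = 0
Equations for k = 0, 1, 2 (AR order 2, c_2 = 0):
  (E0) gamma(0) = phi_1 gamma(1) + phi_2 gamma(2) + c_0
  (E1) gamma(1) = phi_1 gamma(0) + phi_2 gamma(1) + c_1
  (E2) gamma(2) = phi_1 gamma(1) + phi_2 gamma(0)
From (E1): gamma(1) = A gamma(0) + B with
  A = phi_1 / (1 - phi_2) = 0.268 / 0.418 = 0.641148,   B = c_1 / (1 - phi_2) = 1.56 / 0.418 = 3.732057.
Insert (E2) into (E0): gamma(0) (1 - phi_2^2) = phi_1 (1 + phi_2) gamma(1) + c_0.
  phi_1 (1 + phi_2) = (0.268)(1.582) = 0.423976,   1 - phi_2^2 = 0.661276.
Replace gamma(1) by A gamma(0) + B and collect gamma(0):
  gamma(0) [0.661276 - (0.423976)(0.641148)] = (0.423976)(3.732057) + 5.02648
  gamma(0) * 0.389444 = 6.608783
  gamma(0) = 6.608783 / 0.389444 = 16.969768.
  gamma(1) = A gamma(0) + B = (0.641148)(16.969768) + (3.732057) = 14.612196.
  gamma(2) = phi_1 gamma(1) + phi_2 gamma(0) = (0.268)(14.612196) + (0.582)(16.969768) = 13.792473.
Therefore gamma(2) = 13.7925 (to 4 decimal places).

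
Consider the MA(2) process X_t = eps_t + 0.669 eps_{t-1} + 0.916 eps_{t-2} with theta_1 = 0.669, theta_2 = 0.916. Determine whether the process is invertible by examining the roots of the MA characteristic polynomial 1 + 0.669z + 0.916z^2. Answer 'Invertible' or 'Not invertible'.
\text{Invertible}

The MA(q) characteristic polynomial is P(z) = 1 + 0.669z + 0.916z^2.
Invertibility requires all roots to lie outside the unit circle, i.e. |z| > 1 for every root.
Set 1 + (0.669) z + (0.916) z^2 = 0, i.e. a z^2 + b z + c = 0 with a = 0.916, b = 0.669, c = 1.
Discriminant D = b^2 - 4ac = (0.669)^2 - 4*(0.916)*1 = 0.447561 - (3.664) = -3.216439.
D < 0, so the roots are the complex-conjugate pair z = (-b +/- i sqrt(-D)) / (2a) = -0.3652 +/- 0.979i.
For a conjugate pair |z|^2 = z * conj(z) = (product of roots) = c/a = 1/(0.916) = 1.091703, so |z| = sqrt(1.091703) = 1.0448 for both roots.
Moduli of all roots: 1.0448, 1.0448.
All moduli strictly greater than 1? Yes.
Verdict: Invertible.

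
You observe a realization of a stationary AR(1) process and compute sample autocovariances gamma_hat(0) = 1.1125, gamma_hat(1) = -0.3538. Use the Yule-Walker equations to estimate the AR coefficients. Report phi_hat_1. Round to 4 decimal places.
\hat\phi_{1} = -0.3180

The Yule-Walker equations for an AR(p) process read, in matrix form,
  Gamma_p phi = r_p,   with   (Gamma_p)_{ij} = gamma(|i - j|),
                       (r_p)_i = gamma(i),   i,j = 1..p.
Substitute the sample gammas (Toeplitz matrix and right-hand side of size 1):
  Gamma_p = [[1.1125]]
  r_p     = [-0.3538]
With p = 1 this is the single equation gamma(0) phi_1 = gamma(1):
  phi_hat_1 = gamma(1) / gamma(0) = -0.3538 / 1.1125 = -0.3180.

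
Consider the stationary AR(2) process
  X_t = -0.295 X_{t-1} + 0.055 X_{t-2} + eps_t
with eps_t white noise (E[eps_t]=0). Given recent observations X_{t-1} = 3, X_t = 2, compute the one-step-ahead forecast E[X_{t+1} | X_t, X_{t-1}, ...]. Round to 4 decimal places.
E[X_{t+1} \mid \mathcal F_t] = -0.4250

For an AR(p) model X_t = c + sum_i phi_i X_{t-i} + eps_t, the
one-step-ahead conditional mean is
  E[X_{t+1} | X_t, ...] = c + sum_i phi_i X_{t+1-i}.
Substitute known values:
  E[X_{t+1} | ...] = (-0.295) * (2) + (0.055) * (3)
                   = -0.4250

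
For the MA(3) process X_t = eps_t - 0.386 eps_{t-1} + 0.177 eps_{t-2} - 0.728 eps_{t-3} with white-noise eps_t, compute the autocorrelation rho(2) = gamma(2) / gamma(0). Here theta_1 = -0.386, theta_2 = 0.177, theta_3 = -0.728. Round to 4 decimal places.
\rho(2) = 0.2678

For an MA(q) process with theta_0 = 1, the autocovariance is
  gamma(k) = sigma^2 * sum_{i=0..q-k} theta_i * theta_{i+k},
and rho(k) = gamma(k) / gamma(0). Sigma^2 cancels.
  numerator   = (1)*(0.177) + (-0.386)*(-0.728) = 0.458008.
  denominator = (1)^2 + (-0.386)^2 + (0.177)^2 + (-0.728)^2 = 1.710309.
  rho(2) = 0.458008 / 1.710309 = 0.2678.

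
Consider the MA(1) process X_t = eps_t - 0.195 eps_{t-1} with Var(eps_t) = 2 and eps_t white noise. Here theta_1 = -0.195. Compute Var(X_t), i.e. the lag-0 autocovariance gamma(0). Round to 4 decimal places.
\gamma(0) = 2.0761

For an MA(q) process X_t = eps_t + sum_i theta_i eps_{t-i} with
Var(eps_t) = sigma^2, the variance is
  gamma(0) = sigma^2 * (1 + sum_i theta_i^2).
  sum_i theta_i^2 = (-0.195)^2 = 0.038025.
  gamma(0) = 2 * (1 + 0.038025) = 2 * 1.038025 = 2.07605, which rounds to 2.0761.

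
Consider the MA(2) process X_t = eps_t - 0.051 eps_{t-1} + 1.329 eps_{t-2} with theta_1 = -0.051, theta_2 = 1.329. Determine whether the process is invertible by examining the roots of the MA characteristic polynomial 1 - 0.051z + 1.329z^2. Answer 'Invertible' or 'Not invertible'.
\text{Not invertible}

The MA(q) characteristic polynomial is P(z) = 1 - 0.051z + 1.329z^2.
Invertibility requires all roots to lie outside the unit circle, i.e. |z| > 1 for every root.
Set 1 + (-0.051) z + (1.329) z^2 = 0, i.e. a z^2 + b z + c = 0 with a = 1.329, b = -0.051, c = 1.
Discriminant D = b^2 - 4ac = (-0.051)^2 - 4*(1.329)*1 = 0.002601 - (5.316) = -5.313399.
D < 0, so the roots are the complex-conjugate pair z = (-b +/- i sqrt(-D)) / (2a) = 0.0192 +/- 0.8672i.
For a conjugate pair |z|^2 = z * conj(z) = (product of roots) = c/a = 1/(1.329) = 0.752445, so |z| = sqrt(0.752445) = 0.8674 for both roots.
Moduli of all roots: 0.8674, 0.8674.
All moduli strictly greater than 1? No.
Verdict: Not invertible.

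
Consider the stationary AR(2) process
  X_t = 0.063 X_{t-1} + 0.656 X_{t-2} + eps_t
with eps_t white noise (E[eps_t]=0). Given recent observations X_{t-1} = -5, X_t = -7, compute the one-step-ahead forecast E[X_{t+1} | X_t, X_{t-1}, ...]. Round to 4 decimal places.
E[X_{t+1} \mid \mathcal F_t] = -3.7210

For an AR(p) model X_t = c + sum_i phi_i X_{t-i} + eps_t, the
one-step-ahead conditional mean is
  E[X_{t+1} | X_t, ...] = c + sum_i phi_i X_{t+1-i}.
Substitute known values:
  E[X_{t+1} | ...] = (0.063) * (-7) + (0.656) * (-5)
                   = -3.7210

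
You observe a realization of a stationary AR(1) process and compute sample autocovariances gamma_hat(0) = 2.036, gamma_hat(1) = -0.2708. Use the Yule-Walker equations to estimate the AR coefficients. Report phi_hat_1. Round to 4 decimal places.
\hat\phi_{1} = -0.1330

The Yule-Walker equations for an AR(p) process read, in matrix form,
  Gamma_p phi = r_p,   with   (Gamma_p)_{ij} = gamma(|i - j|),
                       (r_p)_i = gamma(i),   i,j = 1..p.
Substitute the sample gammas (Toeplitz matrix and right-hand side of size 1):
  Gamma_p = [[2.036]]
  r_p     = [-0.2708]
With p = 1 this is the single equation gamma(0) phi_1 = gamma(1):
  phi_hat_1 = gamma(1) / gamma(0) = -0.2708 / 2.036 = -0.1330.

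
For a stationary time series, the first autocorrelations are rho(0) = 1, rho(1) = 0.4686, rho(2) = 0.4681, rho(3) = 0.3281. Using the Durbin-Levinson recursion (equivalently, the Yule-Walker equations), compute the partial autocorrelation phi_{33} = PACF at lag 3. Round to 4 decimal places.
\phi_{33} = 0.0419

The PACF at lag k is phi_{kk}, the last component of the solution
to the Yule-Walker system G_k phi = r_k where
  (G_k)_{ij} = rho(|i - j|), (r_k)_i = rho(i), i,j = 1..k.
Equivalently, Durbin-Levinson gives phi_{kk} iteratively:
  phi_{11} = rho(1)
  phi_{kk} = [rho(k) - sum_{j=1..k-1} phi_{k-1,j} rho(k-j)]
            / [1 - sum_{j=1..k-1} phi_{k-1,j} rho(j)],
  phi_{k,j} = phi_{k-1,j} - phi_{kk} phi_{k-1,k-j},  j = 1..k-1.
Step k = 1:
  phi_11 = rho(1) = 0.4686.
Step k = 2:
  phi_22 = [rho(2) - phi_11 rho(1)] / [1 - phi_11 rho(1)] = [0.4681 - (0.4686)(0.4686)] / [1 - (0.4686)(0.4686)]
         = 0.24851404 / 0.78041404 = 0.318439.
  Update: phi_21 = phi_11 - phi_22 phi_11 = 0.4686 - (0.318439)(0.4686) = 0.31938.
Step k = 3:
  phi_33 = [rho(3) - phi_21 rho(2) - phi_22 rho(1)] / [1 - phi_21 rho(1) - phi_22 rho(2)]
    numerator   = 0.3281 - (0.31938)(0.4681) - (0.318439)(0.4686) = 0.02937802
    denominator = 1 - (0.31938)(0.4686) - (0.318439)(0.4681) = 0.70127755
  phi_33 = 0.02937802 / 0.70127755 = 0.0419.
Therefore phi_{33} = 0.0419.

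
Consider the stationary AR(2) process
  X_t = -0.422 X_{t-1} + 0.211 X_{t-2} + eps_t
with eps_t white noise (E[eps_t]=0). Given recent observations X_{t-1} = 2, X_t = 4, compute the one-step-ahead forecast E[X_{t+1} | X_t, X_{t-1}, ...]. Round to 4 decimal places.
E[X_{t+1} \mid \mathcal F_t] = -1.2660

For an AR(p) model X_t = c + sum_i phi_i X_{t-i} + eps_t, the
one-step-ahead conditional mean is
  E[X_{t+1} | X_t, ...] = c + sum_i phi_i X_{t+1-i}.
Substitute known values:
  E[X_{t+1} | ...] = (-0.422) * (4) + (0.211) * (2)
                   = -1.2660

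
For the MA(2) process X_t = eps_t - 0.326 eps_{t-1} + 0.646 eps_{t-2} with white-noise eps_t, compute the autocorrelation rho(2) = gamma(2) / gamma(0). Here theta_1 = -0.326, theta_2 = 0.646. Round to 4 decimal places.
\rho(2) = 0.4240

For an MA(q) process with theta_0 = 1, the autocovariance is
  gamma(k) = sigma^2 * sum_{i=0..q-k} theta_i * theta_{i+k},
and rho(k) = gamma(k) / gamma(0). Sigma^2 cancels.
  numerator   = (1)*(0.646) = 0.646.
  denominator = (1)^2 + (-0.326)^2 + (0.646)^2 = 1.523592.
  rho(2) = 0.646 / 1.523592 = 0.4240.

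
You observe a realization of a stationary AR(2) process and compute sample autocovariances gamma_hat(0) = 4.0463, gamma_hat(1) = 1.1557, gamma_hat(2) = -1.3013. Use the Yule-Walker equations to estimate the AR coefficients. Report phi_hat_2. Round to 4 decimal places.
\hat\phi_{2} = -0.4390

The Yule-Walker equations for an AR(p) process read, in matrix form,
  Gamma_p phi = r_p,   with   (Gamma_p)_{ij} = gamma(|i - j|),
                       (r_p)_i = gamma(i),   i,j = 1..p.
Substitute the sample gammas (Toeplitz matrix and right-hand side of size 2):
  Gamma_p = [[4.0463, 1.1557], [1.1557, 4.0463]]
  r_p     = [1.1557, -1.3013]
Written out:
  4.0463 phi_1 + 1.1557 phi_2 = 1.1557
  1.1557 phi_1 + 4.0463 phi_2 = -1.3013
Solve by Cramer's rule:
  det = gamma(0)^2 - gamma(1)^2 = (4.0463)^2 - (1.1557)^2 = 16.37254369 - 1.33564249 = 15.0369012
  phi_hat_1 = [gamma(1) gamma(0) - gamma(1) gamma(2)] / det = [(1.1557)(4.0463) - (1.1557)(-1.3013)] / 15.0369012 = 6.18022132 / 15.0369012 = 0.411
  phi_hat_2 = [gamma(0) gamma(2) - gamma(1)^2] / det = [(4.0463)(-1.3013) - (1.1557)^2] / 15.0369012 = -6.60109268 / 15.0369012 = -0.439
So phi_hat = [0.4110, -0.4390].
Therefore phi_hat_2 = -0.4390.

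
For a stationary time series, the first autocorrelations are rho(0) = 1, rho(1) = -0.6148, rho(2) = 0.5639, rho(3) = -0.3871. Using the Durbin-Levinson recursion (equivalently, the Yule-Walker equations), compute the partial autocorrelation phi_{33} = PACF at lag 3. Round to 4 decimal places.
\phi_{33} = 0.0701

The PACF at lag k is phi_{kk}, the last component of the solution
to the Yule-Walker system G_k phi = r_k where
  (G_k)_{ij} = rho(|i - j|), (r_k)_i = rho(i), i,j = 1..k.
Equivalently, Durbin-Levinson gives phi_{kk} iteratively:
  phi_{11} = rho(1)
  phi_{kk} = [rho(k) - sum_{j=1..k-1} phi_{k-1,j} rho(k-j)]
            / [1 - sum_{j=1..k-1} phi_{k-1,j} rho(j)],
  phi_{k,j} = phi_{k-1,j} - phi_{kk} phi_{k-1,k-j},  j = 1..k-1.
Step k = 1:
  phi_11 = rho(1) = -0.6148.
Step k = 2:
  phi_22 = [rho(2) - phi_11 rho(1)] / [1 - phi_11 rho(1)] = [0.5639 - (-0.6148)(-0.6148)] / [1 - (-0.6148)(-0.6148)]
         = 0.18592096 / 0.62202096 = 0.298898.
  Update: phi_21 = phi_11 - phi_22 phi_11 = -0.6148 - (0.298898)(-0.6148) = -0.431037.
Step k = 3:
  phi_33 = [rho(3) - phi_21 rho(2) - phi_22 rho(1)] / [1 - phi_21 rho(1) - phi_22 rho(2)]
    numerator   = -0.3871 - (-0.431037)(0.5639) - (0.298898)(-0.6148) = 0.0397246
    denominator = 1 - (-0.431037)(-0.6148) - (0.298898)(0.5639) = 0.56644952
  phi_33 = 0.0397246 / 0.56644952 = 0.0701.
Therefore phi_{33} = 0.0701.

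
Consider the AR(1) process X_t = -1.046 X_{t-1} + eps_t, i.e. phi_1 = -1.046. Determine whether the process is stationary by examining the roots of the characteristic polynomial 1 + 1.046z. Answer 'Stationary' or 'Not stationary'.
\text{Not stationary}

The AR(p) characteristic polynomial is P(z) = 1 + 1.046z.
Stationarity requires all roots to lie outside the unit circle, i.e. |z| > 1 for every root.
This is linear in z: 1 + (1.046) z = 0  =>  z = -1/(1.046) = -0.956023,  |z| = 0.956023.
Moduli of all roots: 0.9560.
All moduli strictly greater than 1? No.
Verdict: Not stationary.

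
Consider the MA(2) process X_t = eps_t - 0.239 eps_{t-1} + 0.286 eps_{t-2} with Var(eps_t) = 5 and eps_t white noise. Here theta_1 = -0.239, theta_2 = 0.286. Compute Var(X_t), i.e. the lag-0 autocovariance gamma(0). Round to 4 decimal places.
\gamma(0) = 5.6946

For an MA(q) process X_t = eps_t + sum_i theta_i eps_{t-i} with
Var(eps_t) = sigma^2, the variance is
  gamma(0) = sigma^2 * (1 + sum_i theta_i^2).
  sum_i theta_i^2 = (-0.239)^2 + (0.286)^2 = 0.057121 + 0.081796 = 0.138917.
  gamma(0) = 5 * (1 + 0.138917) = 5 * 1.138917 = 5.694585, which rounds to 5.6946.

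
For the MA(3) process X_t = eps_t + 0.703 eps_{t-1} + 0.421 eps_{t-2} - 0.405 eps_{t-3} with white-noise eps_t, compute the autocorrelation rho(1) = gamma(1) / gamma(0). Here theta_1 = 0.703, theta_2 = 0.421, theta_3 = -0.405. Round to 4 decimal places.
\rho(1) = 0.4514

For an MA(q) process with theta_0 = 1, the autocovariance is
  gamma(k) = sigma^2 * sum_{i=0..q-k} theta_i * theta_{i+k},
and rho(k) = gamma(k) / gamma(0). Sigma^2 cancels.
  numerator   = (1)*(0.703) + (0.703)*(0.421) + (0.421)*(-0.405) = 0.828458.
  denominator = (1)^2 + (0.703)^2 + (0.421)^2 + (-0.405)^2 = 1.835475.
  rho(1) = 0.828458 / 1.835475 = 0.4514.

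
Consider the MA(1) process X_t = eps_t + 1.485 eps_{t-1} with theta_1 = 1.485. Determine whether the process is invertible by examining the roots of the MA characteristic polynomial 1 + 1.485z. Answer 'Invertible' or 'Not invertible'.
\text{Not invertible}

The MA(q) characteristic polynomial is P(z) = 1 + 1.485z.
Invertibility requires all roots to lie outside the unit circle, i.e. |z| > 1 for every root.
This is linear in z: 1 + (1.485) z = 0  =>  z = -1/(1.485) = -0.673401,  |z| = 0.673401.
Moduli of all roots: 0.6734.
All moduli strictly greater than 1? No.
Verdict: Not invertible.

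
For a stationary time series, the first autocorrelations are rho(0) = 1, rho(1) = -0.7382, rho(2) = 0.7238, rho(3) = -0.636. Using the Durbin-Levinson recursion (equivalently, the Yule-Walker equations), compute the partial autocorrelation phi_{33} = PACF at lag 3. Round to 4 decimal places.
\phi_{33} = -0.0560

The PACF at lag k is phi_{kk}, the last component of the solution
to the Yule-Walker system G_k phi = r_k where
  (G_k)_{ij} = rho(|i - j|), (r_k)_i = rho(i), i,j = 1..k.
Equivalently, Durbin-Levinson gives phi_{kk} iteratively:
  phi_{11} = rho(1)
  phi_{kk} = [rho(k) - sum_{j=1..k-1} phi_{k-1,j} rho(k-j)]
            / [1 - sum_{j=1..k-1} phi_{k-1,j} rho(j)],
  phi_{k,j} = phi_{k-1,j} - phi_{kk} phi_{k-1,k-j},  j = 1..k-1.
Step k = 1:
  phi_11 = rho(1) = -0.7382.
Step k = 2:
  phi_22 = [rho(2) - phi_11 rho(1)] / [1 - phi_11 rho(1)] = [0.7238 - (-0.7382)(-0.7382)] / [1 - (-0.7382)(-0.7382)]
         = 0.17886076 / 0.45506076 = 0.393048.
  Update: phi_21 = phi_11 - phi_22 phi_11 = -0.7382 - (0.393048)(-0.7382) = -0.448052.
Step k = 3:
  phi_33 = [rho(3) - phi_21 rho(2) - phi_22 rho(1)] / [1 - phi_21 rho(1) - phi_22 rho(2)]
    numerator   = -0.636 - (-0.448052)(0.7238) - (0.393048)(-0.7382) = -0.02155194
    denominator = 1 - (-0.448052)(-0.7382) - (0.393048)(0.7238) = 0.38475988
  phi_33 = -0.02155194 / 0.38475988 = -0.056.
Therefore phi_{33} = -0.0560.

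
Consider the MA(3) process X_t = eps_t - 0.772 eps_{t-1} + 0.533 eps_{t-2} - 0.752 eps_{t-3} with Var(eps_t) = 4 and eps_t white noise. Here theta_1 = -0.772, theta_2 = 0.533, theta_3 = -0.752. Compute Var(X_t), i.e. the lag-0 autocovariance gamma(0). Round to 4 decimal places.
\gamma(0) = 9.7823

For an MA(q) process X_t = eps_t + sum_i theta_i eps_{t-i} with
Var(eps_t) = sigma^2, the variance is
  gamma(0) = sigma^2 * (1 + sum_i theta_i^2).
  sum_i theta_i^2 = (-0.772)^2 + (0.533)^2 + (-0.752)^2 = 0.595984 + 0.284089 + 0.565504 = 1.445577.
  gamma(0) = 4 * (1 + 1.445577) = 4 * 2.445577 = 9.782308, which rounds to 9.7823.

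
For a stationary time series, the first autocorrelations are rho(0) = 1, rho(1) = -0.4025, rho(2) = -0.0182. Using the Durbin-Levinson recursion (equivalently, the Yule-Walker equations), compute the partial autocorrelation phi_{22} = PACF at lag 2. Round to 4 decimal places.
\phi_{22} = -0.2150

The PACF at lag k is phi_{kk}, the last component of the solution
to the Yule-Walker system G_k phi = r_k where
  (G_k)_{ij} = rho(|i - j|), (r_k)_i = rho(i), i,j = 1..k.
Equivalently, Durbin-Levinson gives phi_{kk} iteratively:
  phi_{11} = rho(1)
  phi_{kk} = [rho(k) - sum_{j=1..k-1} phi_{k-1,j} rho(k-j)]
            / [1 - sum_{j=1..k-1} phi_{k-1,j} rho(j)],
  phi_{k,j} = phi_{k-1,j} - phi_{kk} phi_{k-1,k-j},  j = 1..k-1.
Step k = 1:
  phi_11 = rho(1) = -0.4025.
Step k = 2:
  phi_22 = [rho(2) - phi_11 rho(1)] / [1 - phi_11 rho(1)] = [-0.0182 - (-0.4025)(-0.4025)] / [1 - (-0.4025)(-0.4025)]
         = -0.18020625 / 0.83799375 = -0.215.
Therefore phi_{22} = -0.2150.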